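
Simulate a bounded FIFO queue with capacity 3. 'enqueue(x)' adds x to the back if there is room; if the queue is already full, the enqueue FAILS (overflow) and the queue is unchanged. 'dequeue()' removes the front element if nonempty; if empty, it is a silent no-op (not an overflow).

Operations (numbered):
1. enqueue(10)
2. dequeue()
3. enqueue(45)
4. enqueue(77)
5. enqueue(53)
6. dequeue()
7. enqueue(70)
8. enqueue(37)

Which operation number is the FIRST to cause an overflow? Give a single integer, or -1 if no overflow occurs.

Answer: 8

Derivation:
1. enqueue(10): size=1
2. dequeue(): size=0
3. enqueue(45): size=1
4. enqueue(77): size=2
5. enqueue(53): size=3
6. dequeue(): size=2
7. enqueue(70): size=3
8. enqueue(37): size=3=cap → OVERFLOW (fail)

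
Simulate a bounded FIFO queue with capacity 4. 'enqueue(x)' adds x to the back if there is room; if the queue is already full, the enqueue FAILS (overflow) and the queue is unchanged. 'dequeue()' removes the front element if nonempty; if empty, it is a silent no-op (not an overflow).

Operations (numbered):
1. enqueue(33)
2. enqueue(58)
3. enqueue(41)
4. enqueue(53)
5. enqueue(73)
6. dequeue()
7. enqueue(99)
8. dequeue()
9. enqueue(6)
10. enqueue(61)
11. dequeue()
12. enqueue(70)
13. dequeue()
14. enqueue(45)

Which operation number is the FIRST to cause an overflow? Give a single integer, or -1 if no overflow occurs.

Answer: 5

Derivation:
1. enqueue(33): size=1
2. enqueue(58): size=2
3. enqueue(41): size=3
4. enqueue(53): size=4
5. enqueue(73): size=4=cap → OVERFLOW (fail)
6. dequeue(): size=3
7. enqueue(99): size=4
8. dequeue(): size=3
9. enqueue(6): size=4
10. enqueue(61): size=4=cap → OVERFLOW (fail)
11. dequeue(): size=3
12. enqueue(70): size=4
13. dequeue(): size=3
14. enqueue(45): size=4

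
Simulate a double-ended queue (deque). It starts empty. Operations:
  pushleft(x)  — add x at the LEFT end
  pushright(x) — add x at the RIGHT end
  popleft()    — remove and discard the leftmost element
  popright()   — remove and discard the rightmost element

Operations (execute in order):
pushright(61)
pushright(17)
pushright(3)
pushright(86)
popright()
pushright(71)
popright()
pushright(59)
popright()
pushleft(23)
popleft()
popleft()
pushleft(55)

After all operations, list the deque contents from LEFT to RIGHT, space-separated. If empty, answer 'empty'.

pushright(61): [61]
pushright(17): [61, 17]
pushright(3): [61, 17, 3]
pushright(86): [61, 17, 3, 86]
popright(): [61, 17, 3]
pushright(71): [61, 17, 3, 71]
popright(): [61, 17, 3]
pushright(59): [61, 17, 3, 59]
popright(): [61, 17, 3]
pushleft(23): [23, 61, 17, 3]
popleft(): [61, 17, 3]
popleft(): [17, 3]
pushleft(55): [55, 17, 3]

Answer: 55 17 3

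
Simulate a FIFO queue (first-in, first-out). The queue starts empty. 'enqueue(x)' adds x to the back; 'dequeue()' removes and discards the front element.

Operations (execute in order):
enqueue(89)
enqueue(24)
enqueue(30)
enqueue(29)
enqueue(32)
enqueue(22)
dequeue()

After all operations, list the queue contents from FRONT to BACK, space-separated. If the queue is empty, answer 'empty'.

Answer: 24 30 29 32 22

Derivation:
enqueue(89): [89]
enqueue(24): [89, 24]
enqueue(30): [89, 24, 30]
enqueue(29): [89, 24, 30, 29]
enqueue(32): [89, 24, 30, 29, 32]
enqueue(22): [89, 24, 30, 29, 32, 22]
dequeue(): [24, 30, 29, 32, 22]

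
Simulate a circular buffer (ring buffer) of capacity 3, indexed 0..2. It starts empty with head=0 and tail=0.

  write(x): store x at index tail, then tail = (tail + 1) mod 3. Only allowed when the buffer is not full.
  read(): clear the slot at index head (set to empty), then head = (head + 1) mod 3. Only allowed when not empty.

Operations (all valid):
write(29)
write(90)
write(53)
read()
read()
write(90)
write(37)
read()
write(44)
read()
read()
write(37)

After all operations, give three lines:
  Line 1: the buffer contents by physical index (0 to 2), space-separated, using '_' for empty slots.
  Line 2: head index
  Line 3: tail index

Answer: 37 _ 44
2
1

Derivation:
write(29): buf=[29 _ _], head=0, tail=1, size=1
write(90): buf=[29 90 _], head=0, tail=2, size=2
write(53): buf=[29 90 53], head=0, tail=0, size=3
read(): buf=[_ 90 53], head=1, tail=0, size=2
read(): buf=[_ _ 53], head=2, tail=0, size=1
write(90): buf=[90 _ 53], head=2, tail=1, size=2
write(37): buf=[90 37 53], head=2, tail=2, size=3
read(): buf=[90 37 _], head=0, tail=2, size=2
write(44): buf=[90 37 44], head=0, tail=0, size=3
read(): buf=[_ 37 44], head=1, tail=0, size=2
read(): buf=[_ _ 44], head=2, tail=0, size=1
write(37): buf=[37 _ 44], head=2, tail=1, size=2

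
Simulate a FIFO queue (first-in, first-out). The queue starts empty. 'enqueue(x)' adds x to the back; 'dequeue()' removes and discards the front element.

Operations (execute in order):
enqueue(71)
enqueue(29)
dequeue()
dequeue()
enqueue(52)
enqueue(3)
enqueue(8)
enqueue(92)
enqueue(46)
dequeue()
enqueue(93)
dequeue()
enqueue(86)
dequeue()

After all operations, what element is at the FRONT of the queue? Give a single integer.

Answer: 92

Derivation:
enqueue(71): queue = [71]
enqueue(29): queue = [71, 29]
dequeue(): queue = [29]
dequeue(): queue = []
enqueue(52): queue = [52]
enqueue(3): queue = [52, 3]
enqueue(8): queue = [52, 3, 8]
enqueue(92): queue = [52, 3, 8, 92]
enqueue(46): queue = [52, 3, 8, 92, 46]
dequeue(): queue = [3, 8, 92, 46]
enqueue(93): queue = [3, 8, 92, 46, 93]
dequeue(): queue = [8, 92, 46, 93]
enqueue(86): queue = [8, 92, 46, 93, 86]
dequeue(): queue = [92, 46, 93, 86]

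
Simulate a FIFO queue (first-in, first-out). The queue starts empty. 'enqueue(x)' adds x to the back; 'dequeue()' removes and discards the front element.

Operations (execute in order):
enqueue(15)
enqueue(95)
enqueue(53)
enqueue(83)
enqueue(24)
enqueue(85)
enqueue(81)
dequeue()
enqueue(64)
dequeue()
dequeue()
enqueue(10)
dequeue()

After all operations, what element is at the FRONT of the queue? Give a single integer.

enqueue(15): queue = [15]
enqueue(95): queue = [15, 95]
enqueue(53): queue = [15, 95, 53]
enqueue(83): queue = [15, 95, 53, 83]
enqueue(24): queue = [15, 95, 53, 83, 24]
enqueue(85): queue = [15, 95, 53, 83, 24, 85]
enqueue(81): queue = [15, 95, 53, 83, 24, 85, 81]
dequeue(): queue = [95, 53, 83, 24, 85, 81]
enqueue(64): queue = [95, 53, 83, 24, 85, 81, 64]
dequeue(): queue = [53, 83, 24, 85, 81, 64]
dequeue(): queue = [83, 24, 85, 81, 64]
enqueue(10): queue = [83, 24, 85, 81, 64, 10]
dequeue(): queue = [24, 85, 81, 64, 10]

Answer: 24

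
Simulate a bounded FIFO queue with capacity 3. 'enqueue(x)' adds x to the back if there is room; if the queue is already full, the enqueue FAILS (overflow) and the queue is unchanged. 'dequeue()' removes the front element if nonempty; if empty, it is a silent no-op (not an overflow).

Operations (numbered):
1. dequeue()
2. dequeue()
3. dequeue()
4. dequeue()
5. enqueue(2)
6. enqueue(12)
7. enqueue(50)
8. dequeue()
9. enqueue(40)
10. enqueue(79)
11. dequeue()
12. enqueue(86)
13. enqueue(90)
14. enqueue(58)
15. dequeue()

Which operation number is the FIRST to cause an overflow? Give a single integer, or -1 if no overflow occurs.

Answer: 10

Derivation:
1. dequeue(): empty, no-op, size=0
2. dequeue(): empty, no-op, size=0
3. dequeue(): empty, no-op, size=0
4. dequeue(): empty, no-op, size=0
5. enqueue(2): size=1
6. enqueue(12): size=2
7. enqueue(50): size=3
8. dequeue(): size=2
9. enqueue(40): size=3
10. enqueue(79): size=3=cap → OVERFLOW (fail)
11. dequeue(): size=2
12. enqueue(86): size=3
13. enqueue(90): size=3=cap → OVERFLOW (fail)
14. enqueue(58): size=3=cap → OVERFLOW (fail)
15. dequeue(): size=2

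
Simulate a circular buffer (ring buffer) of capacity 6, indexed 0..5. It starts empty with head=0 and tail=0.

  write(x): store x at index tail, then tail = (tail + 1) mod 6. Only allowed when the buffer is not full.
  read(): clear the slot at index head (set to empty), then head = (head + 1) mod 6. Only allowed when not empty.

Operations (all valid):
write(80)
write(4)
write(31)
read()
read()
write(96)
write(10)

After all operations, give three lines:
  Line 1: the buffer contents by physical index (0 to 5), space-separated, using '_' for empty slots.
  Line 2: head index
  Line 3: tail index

write(80): buf=[80 _ _ _ _ _], head=0, tail=1, size=1
write(4): buf=[80 4 _ _ _ _], head=0, tail=2, size=2
write(31): buf=[80 4 31 _ _ _], head=0, tail=3, size=3
read(): buf=[_ 4 31 _ _ _], head=1, tail=3, size=2
read(): buf=[_ _ 31 _ _ _], head=2, tail=3, size=1
write(96): buf=[_ _ 31 96 _ _], head=2, tail=4, size=2
write(10): buf=[_ _ 31 96 10 _], head=2, tail=5, size=3

Answer: _ _ 31 96 10 _
2
5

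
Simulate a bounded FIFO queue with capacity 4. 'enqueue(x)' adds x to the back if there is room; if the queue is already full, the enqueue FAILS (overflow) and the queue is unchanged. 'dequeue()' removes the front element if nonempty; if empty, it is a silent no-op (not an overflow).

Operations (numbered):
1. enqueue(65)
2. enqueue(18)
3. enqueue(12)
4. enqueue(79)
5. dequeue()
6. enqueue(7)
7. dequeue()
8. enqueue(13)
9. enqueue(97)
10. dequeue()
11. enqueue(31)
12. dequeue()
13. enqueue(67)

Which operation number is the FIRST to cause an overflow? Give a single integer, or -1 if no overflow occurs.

Answer: 9

Derivation:
1. enqueue(65): size=1
2. enqueue(18): size=2
3. enqueue(12): size=3
4. enqueue(79): size=4
5. dequeue(): size=3
6. enqueue(7): size=4
7. dequeue(): size=3
8. enqueue(13): size=4
9. enqueue(97): size=4=cap → OVERFLOW (fail)
10. dequeue(): size=3
11. enqueue(31): size=4
12. dequeue(): size=3
13. enqueue(67): size=4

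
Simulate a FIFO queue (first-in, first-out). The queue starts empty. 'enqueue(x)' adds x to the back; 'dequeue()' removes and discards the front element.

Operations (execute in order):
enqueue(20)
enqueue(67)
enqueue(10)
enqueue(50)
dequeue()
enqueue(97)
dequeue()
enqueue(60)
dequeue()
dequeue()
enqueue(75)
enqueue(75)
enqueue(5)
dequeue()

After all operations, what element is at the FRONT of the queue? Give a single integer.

enqueue(20): queue = [20]
enqueue(67): queue = [20, 67]
enqueue(10): queue = [20, 67, 10]
enqueue(50): queue = [20, 67, 10, 50]
dequeue(): queue = [67, 10, 50]
enqueue(97): queue = [67, 10, 50, 97]
dequeue(): queue = [10, 50, 97]
enqueue(60): queue = [10, 50, 97, 60]
dequeue(): queue = [50, 97, 60]
dequeue(): queue = [97, 60]
enqueue(75): queue = [97, 60, 75]
enqueue(75): queue = [97, 60, 75, 75]
enqueue(5): queue = [97, 60, 75, 75, 5]
dequeue(): queue = [60, 75, 75, 5]

Answer: 60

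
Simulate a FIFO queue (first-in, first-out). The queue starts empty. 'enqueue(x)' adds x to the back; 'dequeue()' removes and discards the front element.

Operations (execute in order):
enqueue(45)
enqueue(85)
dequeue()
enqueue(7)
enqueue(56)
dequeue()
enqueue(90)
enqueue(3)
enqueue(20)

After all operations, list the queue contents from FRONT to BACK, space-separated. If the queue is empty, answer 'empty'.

enqueue(45): [45]
enqueue(85): [45, 85]
dequeue(): [85]
enqueue(7): [85, 7]
enqueue(56): [85, 7, 56]
dequeue(): [7, 56]
enqueue(90): [7, 56, 90]
enqueue(3): [7, 56, 90, 3]
enqueue(20): [7, 56, 90, 3, 20]

Answer: 7 56 90 3 20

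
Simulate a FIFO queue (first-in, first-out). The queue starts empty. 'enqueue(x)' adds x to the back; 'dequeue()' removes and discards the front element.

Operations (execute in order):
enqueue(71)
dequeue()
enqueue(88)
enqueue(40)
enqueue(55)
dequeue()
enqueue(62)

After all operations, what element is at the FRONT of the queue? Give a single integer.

Answer: 40

Derivation:
enqueue(71): queue = [71]
dequeue(): queue = []
enqueue(88): queue = [88]
enqueue(40): queue = [88, 40]
enqueue(55): queue = [88, 40, 55]
dequeue(): queue = [40, 55]
enqueue(62): queue = [40, 55, 62]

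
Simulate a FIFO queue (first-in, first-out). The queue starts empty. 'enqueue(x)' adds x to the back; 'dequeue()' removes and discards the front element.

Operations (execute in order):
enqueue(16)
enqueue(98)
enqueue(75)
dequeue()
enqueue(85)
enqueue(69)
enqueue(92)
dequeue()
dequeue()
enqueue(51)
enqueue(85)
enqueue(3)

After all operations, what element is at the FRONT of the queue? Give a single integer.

enqueue(16): queue = [16]
enqueue(98): queue = [16, 98]
enqueue(75): queue = [16, 98, 75]
dequeue(): queue = [98, 75]
enqueue(85): queue = [98, 75, 85]
enqueue(69): queue = [98, 75, 85, 69]
enqueue(92): queue = [98, 75, 85, 69, 92]
dequeue(): queue = [75, 85, 69, 92]
dequeue(): queue = [85, 69, 92]
enqueue(51): queue = [85, 69, 92, 51]
enqueue(85): queue = [85, 69, 92, 51, 85]
enqueue(3): queue = [85, 69, 92, 51, 85, 3]

Answer: 85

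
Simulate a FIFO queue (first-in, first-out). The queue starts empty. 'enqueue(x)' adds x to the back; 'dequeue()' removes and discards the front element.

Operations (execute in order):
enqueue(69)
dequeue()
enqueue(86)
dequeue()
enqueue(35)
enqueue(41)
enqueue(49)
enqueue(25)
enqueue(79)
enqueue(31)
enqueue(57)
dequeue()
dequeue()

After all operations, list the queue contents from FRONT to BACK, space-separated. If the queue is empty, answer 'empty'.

Answer: 49 25 79 31 57

Derivation:
enqueue(69): [69]
dequeue(): []
enqueue(86): [86]
dequeue(): []
enqueue(35): [35]
enqueue(41): [35, 41]
enqueue(49): [35, 41, 49]
enqueue(25): [35, 41, 49, 25]
enqueue(79): [35, 41, 49, 25, 79]
enqueue(31): [35, 41, 49, 25, 79, 31]
enqueue(57): [35, 41, 49, 25, 79, 31, 57]
dequeue(): [41, 49, 25, 79, 31, 57]
dequeue(): [49, 25, 79, 31, 57]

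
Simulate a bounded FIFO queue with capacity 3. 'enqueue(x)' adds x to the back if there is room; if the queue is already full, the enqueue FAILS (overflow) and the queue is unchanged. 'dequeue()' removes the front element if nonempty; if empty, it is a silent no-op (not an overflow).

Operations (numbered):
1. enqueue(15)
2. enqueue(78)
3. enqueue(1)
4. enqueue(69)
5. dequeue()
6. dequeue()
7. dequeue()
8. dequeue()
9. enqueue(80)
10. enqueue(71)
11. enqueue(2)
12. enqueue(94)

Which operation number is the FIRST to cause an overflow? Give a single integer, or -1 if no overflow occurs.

1. enqueue(15): size=1
2. enqueue(78): size=2
3. enqueue(1): size=3
4. enqueue(69): size=3=cap → OVERFLOW (fail)
5. dequeue(): size=2
6. dequeue(): size=1
7. dequeue(): size=0
8. dequeue(): empty, no-op, size=0
9. enqueue(80): size=1
10. enqueue(71): size=2
11. enqueue(2): size=3
12. enqueue(94): size=3=cap → OVERFLOW (fail)

Answer: 4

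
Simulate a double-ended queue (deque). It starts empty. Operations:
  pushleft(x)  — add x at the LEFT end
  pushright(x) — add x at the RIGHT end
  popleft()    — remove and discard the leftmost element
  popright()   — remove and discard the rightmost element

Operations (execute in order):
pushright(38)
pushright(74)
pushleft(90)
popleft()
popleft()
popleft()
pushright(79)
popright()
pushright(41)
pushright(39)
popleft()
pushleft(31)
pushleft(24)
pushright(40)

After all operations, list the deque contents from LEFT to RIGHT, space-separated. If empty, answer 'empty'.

pushright(38): [38]
pushright(74): [38, 74]
pushleft(90): [90, 38, 74]
popleft(): [38, 74]
popleft(): [74]
popleft(): []
pushright(79): [79]
popright(): []
pushright(41): [41]
pushright(39): [41, 39]
popleft(): [39]
pushleft(31): [31, 39]
pushleft(24): [24, 31, 39]
pushright(40): [24, 31, 39, 40]

Answer: 24 31 39 40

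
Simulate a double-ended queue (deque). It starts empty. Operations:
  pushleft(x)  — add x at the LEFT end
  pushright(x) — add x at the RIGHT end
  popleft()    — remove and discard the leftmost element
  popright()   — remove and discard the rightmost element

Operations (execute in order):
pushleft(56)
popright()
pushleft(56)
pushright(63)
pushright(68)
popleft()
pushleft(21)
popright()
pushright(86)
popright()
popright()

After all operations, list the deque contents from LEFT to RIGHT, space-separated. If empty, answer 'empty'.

Answer: 21

Derivation:
pushleft(56): [56]
popright(): []
pushleft(56): [56]
pushright(63): [56, 63]
pushright(68): [56, 63, 68]
popleft(): [63, 68]
pushleft(21): [21, 63, 68]
popright(): [21, 63]
pushright(86): [21, 63, 86]
popright(): [21, 63]
popright(): [21]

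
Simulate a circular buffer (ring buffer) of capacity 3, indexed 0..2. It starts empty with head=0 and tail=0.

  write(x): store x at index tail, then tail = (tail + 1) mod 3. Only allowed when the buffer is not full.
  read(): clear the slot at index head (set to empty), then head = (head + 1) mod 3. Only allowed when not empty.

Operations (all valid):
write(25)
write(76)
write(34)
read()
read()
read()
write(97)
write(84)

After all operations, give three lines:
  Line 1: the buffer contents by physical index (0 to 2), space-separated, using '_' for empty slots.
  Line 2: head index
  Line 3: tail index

write(25): buf=[25 _ _], head=0, tail=1, size=1
write(76): buf=[25 76 _], head=0, tail=2, size=2
write(34): buf=[25 76 34], head=0, tail=0, size=3
read(): buf=[_ 76 34], head=1, tail=0, size=2
read(): buf=[_ _ 34], head=2, tail=0, size=1
read(): buf=[_ _ _], head=0, tail=0, size=0
write(97): buf=[97 _ _], head=0, tail=1, size=1
write(84): buf=[97 84 _], head=0, tail=2, size=2

Answer: 97 84 _
0
2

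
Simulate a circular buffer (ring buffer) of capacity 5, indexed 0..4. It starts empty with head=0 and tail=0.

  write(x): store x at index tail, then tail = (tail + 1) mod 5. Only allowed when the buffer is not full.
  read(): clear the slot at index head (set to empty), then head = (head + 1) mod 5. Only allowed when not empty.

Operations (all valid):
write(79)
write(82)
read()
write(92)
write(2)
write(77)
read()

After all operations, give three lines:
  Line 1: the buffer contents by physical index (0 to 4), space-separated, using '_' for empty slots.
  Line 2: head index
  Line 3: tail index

write(79): buf=[79 _ _ _ _], head=0, tail=1, size=1
write(82): buf=[79 82 _ _ _], head=0, tail=2, size=2
read(): buf=[_ 82 _ _ _], head=1, tail=2, size=1
write(92): buf=[_ 82 92 _ _], head=1, tail=3, size=2
write(2): buf=[_ 82 92 2 _], head=1, tail=4, size=3
write(77): buf=[_ 82 92 2 77], head=1, tail=0, size=4
read(): buf=[_ _ 92 2 77], head=2, tail=0, size=3

Answer: _ _ 92 2 77
2
0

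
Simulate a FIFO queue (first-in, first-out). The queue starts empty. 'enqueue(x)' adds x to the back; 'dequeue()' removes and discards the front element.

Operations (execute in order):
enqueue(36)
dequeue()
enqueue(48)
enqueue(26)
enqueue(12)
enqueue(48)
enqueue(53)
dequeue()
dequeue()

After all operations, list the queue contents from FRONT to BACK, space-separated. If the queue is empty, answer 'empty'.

Answer: 12 48 53

Derivation:
enqueue(36): [36]
dequeue(): []
enqueue(48): [48]
enqueue(26): [48, 26]
enqueue(12): [48, 26, 12]
enqueue(48): [48, 26, 12, 48]
enqueue(53): [48, 26, 12, 48, 53]
dequeue(): [26, 12, 48, 53]
dequeue(): [12, 48, 53]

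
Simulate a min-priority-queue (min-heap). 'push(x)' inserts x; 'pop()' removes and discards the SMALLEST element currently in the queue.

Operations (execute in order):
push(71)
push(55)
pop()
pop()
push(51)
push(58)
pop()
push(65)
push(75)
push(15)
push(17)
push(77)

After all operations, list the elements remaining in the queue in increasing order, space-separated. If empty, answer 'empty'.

push(71): heap contents = [71]
push(55): heap contents = [55, 71]
pop() → 55: heap contents = [71]
pop() → 71: heap contents = []
push(51): heap contents = [51]
push(58): heap contents = [51, 58]
pop() → 51: heap contents = [58]
push(65): heap contents = [58, 65]
push(75): heap contents = [58, 65, 75]
push(15): heap contents = [15, 58, 65, 75]
push(17): heap contents = [15, 17, 58, 65, 75]
push(77): heap contents = [15, 17, 58, 65, 75, 77]

Answer: 15 17 58 65 75 77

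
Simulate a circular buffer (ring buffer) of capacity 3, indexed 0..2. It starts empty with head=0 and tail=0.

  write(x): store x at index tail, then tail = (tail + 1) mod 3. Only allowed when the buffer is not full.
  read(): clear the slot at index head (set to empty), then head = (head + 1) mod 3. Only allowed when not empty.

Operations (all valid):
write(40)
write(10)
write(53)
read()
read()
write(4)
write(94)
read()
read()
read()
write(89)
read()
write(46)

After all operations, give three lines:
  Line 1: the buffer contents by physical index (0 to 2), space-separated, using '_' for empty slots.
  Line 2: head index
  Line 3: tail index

Answer: 46 _ _
0
1

Derivation:
write(40): buf=[40 _ _], head=0, tail=1, size=1
write(10): buf=[40 10 _], head=0, tail=2, size=2
write(53): buf=[40 10 53], head=0, tail=0, size=3
read(): buf=[_ 10 53], head=1, tail=0, size=2
read(): buf=[_ _ 53], head=2, tail=0, size=1
write(4): buf=[4 _ 53], head=2, tail=1, size=2
write(94): buf=[4 94 53], head=2, tail=2, size=3
read(): buf=[4 94 _], head=0, tail=2, size=2
read(): buf=[_ 94 _], head=1, tail=2, size=1
read(): buf=[_ _ _], head=2, tail=2, size=0
write(89): buf=[_ _ 89], head=2, tail=0, size=1
read(): buf=[_ _ _], head=0, tail=0, size=0
write(46): buf=[46 _ _], head=0, tail=1, size=1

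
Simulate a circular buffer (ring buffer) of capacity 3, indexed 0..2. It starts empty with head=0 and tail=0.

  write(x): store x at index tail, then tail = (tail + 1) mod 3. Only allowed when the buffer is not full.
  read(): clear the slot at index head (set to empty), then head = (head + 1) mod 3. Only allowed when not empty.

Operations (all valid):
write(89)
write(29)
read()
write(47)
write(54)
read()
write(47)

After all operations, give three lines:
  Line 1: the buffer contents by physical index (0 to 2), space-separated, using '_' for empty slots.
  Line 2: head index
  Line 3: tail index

Answer: 54 47 47
2
2

Derivation:
write(89): buf=[89 _ _], head=0, tail=1, size=1
write(29): buf=[89 29 _], head=0, tail=2, size=2
read(): buf=[_ 29 _], head=1, tail=2, size=1
write(47): buf=[_ 29 47], head=1, tail=0, size=2
write(54): buf=[54 29 47], head=1, tail=1, size=3
read(): buf=[54 _ 47], head=2, tail=1, size=2
write(47): buf=[54 47 47], head=2, tail=2, size=3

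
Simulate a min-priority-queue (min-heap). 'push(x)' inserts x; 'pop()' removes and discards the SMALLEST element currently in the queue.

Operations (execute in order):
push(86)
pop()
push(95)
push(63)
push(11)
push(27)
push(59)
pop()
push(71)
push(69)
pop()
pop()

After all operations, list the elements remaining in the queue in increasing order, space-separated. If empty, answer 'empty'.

push(86): heap contents = [86]
pop() → 86: heap contents = []
push(95): heap contents = [95]
push(63): heap contents = [63, 95]
push(11): heap contents = [11, 63, 95]
push(27): heap contents = [11, 27, 63, 95]
push(59): heap contents = [11, 27, 59, 63, 95]
pop() → 11: heap contents = [27, 59, 63, 95]
push(71): heap contents = [27, 59, 63, 71, 95]
push(69): heap contents = [27, 59, 63, 69, 71, 95]
pop() → 27: heap contents = [59, 63, 69, 71, 95]
pop() → 59: heap contents = [63, 69, 71, 95]

Answer: 63 69 71 95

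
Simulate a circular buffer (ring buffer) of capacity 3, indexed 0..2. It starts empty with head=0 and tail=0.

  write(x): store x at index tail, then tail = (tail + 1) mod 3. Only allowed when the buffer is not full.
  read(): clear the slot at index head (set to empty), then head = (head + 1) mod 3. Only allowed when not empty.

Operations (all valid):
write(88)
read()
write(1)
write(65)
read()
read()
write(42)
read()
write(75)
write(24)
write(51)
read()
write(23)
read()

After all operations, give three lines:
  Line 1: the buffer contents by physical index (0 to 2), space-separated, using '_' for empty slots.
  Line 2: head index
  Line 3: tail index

write(88): buf=[88 _ _], head=0, tail=1, size=1
read(): buf=[_ _ _], head=1, tail=1, size=0
write(1): buf=[_ 1 _], head=1, tail=2, size=1
write(65): buf=[_ 1 65], head=1, tail=0, size=2
read(): buf=[_ _ 65], head=2, tail=0, size=1
read(): buf=[_ _ _], head=0, tail=0, size=0
write(42): buf=[42 _ _], head=0, tail=1, size=1
read(): buf=[_ _ _], head=1, tail=1, size=0
write(75): buf=[_ 75 _], head=1, tail=2, size=1
write(24): buf=[_ 75 24], head=1, tail=0, size=2
write(51): buf=[51 75 24], head=1, tail=1, size=3
read(): buf=[51 _ 24], head=2, tail=1, size=2
write(23): buf=[51 23 24], head=2, tail=2, size=3
read(): buf=[51 23 _], head=0, tail=2, size=2

Answer: 51 23 _
0
2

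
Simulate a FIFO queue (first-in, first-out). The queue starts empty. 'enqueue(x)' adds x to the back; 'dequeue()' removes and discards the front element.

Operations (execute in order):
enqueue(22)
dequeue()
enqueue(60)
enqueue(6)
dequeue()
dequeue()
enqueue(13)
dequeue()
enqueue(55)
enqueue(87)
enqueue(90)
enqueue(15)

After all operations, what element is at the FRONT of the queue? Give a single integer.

enqueue(22): queue = [22]
dequeue(): queue = []
enqueue(60): queue = [60]
enqueue(6): queue = [60, 6]
dequeue(): queue = [6]
dequeue(): queue = []
enqueue(13): queue = [13]
dequeue(): queue = []
enqueue(55): queue = [55]
enqueue(87): queue = [55, 87]
enqueue(90): queue = [55, 87, 90]
enqueue(15): queue = [55, 87, 90, 15]

Answer: 55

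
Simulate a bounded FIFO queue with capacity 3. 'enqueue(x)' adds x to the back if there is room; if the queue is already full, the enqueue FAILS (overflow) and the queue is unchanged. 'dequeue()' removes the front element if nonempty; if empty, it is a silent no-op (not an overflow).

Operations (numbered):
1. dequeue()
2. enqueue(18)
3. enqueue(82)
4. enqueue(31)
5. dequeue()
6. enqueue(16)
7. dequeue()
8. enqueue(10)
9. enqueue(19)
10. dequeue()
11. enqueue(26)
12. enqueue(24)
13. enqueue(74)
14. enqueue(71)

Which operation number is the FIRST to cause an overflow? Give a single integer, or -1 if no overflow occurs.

Answer: 9

Derivation:
1. dequeue(): empty, no-op, size=0
2. enqueue(18): size=1
3. enqueue(82): size=2
4. enqueue(31): size=3
5. dequeue(): size=2
6. enqueue(16): size=3
7. dequeue(): size=2
8. enqueue(10): size=3
9. enqueue(19): size=3=cap → OVERFLOW (fail)
10. dequeue(): size=2
11. enqueue(26): size=3
12. enqueue(24): size=3=cap → OVERFLOW (fail)
13. enqueue(74): size=3=cap → OVERFLOW (fail)
14. enqueue(71): size=3=cap → OVERFLOW (fail)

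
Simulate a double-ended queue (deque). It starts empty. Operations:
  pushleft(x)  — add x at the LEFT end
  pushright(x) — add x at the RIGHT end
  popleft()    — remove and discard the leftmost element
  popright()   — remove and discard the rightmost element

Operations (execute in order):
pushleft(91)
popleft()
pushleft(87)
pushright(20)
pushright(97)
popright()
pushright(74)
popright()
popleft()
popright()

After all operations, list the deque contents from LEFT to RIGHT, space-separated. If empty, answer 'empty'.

Answer: empty

Derivation:
pushleft(91): [91]
popleft(): []
pushleft(87): [87]
pushright(20): [87, 20]
pushright(97): [87, 20, 97]
popright(): [87, 20]
pushright(74): [87, 20, 74]
popright(): [87, 20]
popleft(): [20]
popright(): []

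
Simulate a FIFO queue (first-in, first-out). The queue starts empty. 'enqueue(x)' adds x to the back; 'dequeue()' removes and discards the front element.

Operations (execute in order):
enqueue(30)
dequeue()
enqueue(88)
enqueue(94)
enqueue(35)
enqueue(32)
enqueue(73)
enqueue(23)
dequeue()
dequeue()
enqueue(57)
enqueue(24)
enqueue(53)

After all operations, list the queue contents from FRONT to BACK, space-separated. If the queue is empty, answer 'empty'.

Answer: 35 32 73 23 57 24 53

Derivation:
enqueue(30): [30]
dequeue(): []
enqueue(88): [88]
enqueue(94): [88, 94]
enqueue(35): [88, 94, 35]
enqueue(32): [88, 94, 35, 32]
enqueue(73): [88, 94, 35, 32, 73]
enqueue(23): [88, 94, 35, 32, 73, 23]
dequeue(): [94, 35, 32, 73, 23]
dequeue(): [35, 32, 73, 23]
enqueue(57): [35, 32, 73, 23, 57]
enqueue(24): [35, 32, 73, 23, 57, 24]
enqueue(53): [35, 32, 73, 23, 57, 24, 53]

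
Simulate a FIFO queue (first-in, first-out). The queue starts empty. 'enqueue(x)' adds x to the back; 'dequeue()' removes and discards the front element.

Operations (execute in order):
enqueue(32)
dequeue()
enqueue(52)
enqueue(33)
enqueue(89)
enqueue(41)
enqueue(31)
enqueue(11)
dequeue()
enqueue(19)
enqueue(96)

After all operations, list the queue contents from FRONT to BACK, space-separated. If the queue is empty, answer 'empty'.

Answer: 33 89 41 31 11 19 96

Derivation:
enqueue(32): [32]
dequeue(): []
enqueue(52): [52]
enqueue(33): [52, 33]
enqueue(89): [52, 33, 89]
enqueue(41): [52, 33, 89, 41]
enqueue(31): [52, 33, 89, 41, 31]
enqueue(11): [52, 33, 89, 41, 31, 11]
dequeue(): [33, 89, 41, 31, 11]
enqueue(19): [33, 89, 41, 31, 11, 19]
enqueue(96): [33, 89, 41, 31, 11, 19, 96]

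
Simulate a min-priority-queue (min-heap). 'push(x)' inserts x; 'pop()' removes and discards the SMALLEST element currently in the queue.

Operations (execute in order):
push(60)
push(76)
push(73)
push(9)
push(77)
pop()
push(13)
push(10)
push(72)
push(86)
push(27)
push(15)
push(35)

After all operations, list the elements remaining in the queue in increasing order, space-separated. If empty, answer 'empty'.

push(60): heap contents = [60]
push(76): heap contents = [60, 76]
push(73): heap contents = [60, 73, 76]
push(9): heap contents = [9, 60, 73, 76]
push(77): heap contents = [9, 60, 73, 76, 77]
pop() → 9: heap contents = [60, 73, 76, 77]
push(13): heap contents = [13, 60, 73, 76, 77]
push(10): heap contents = [10, 13, 60, 73, 76, 77]
push(72): heap contents = [10, 13, 60, 72, 73, 76, 77]
push(86): heap contents = [10, 13, 60, 72, 73, 76, 77, 86]
push(27): heap contents = [10, 13, 27, 60, 72, 73, 76, 77, 86]
push(15): heap contents = [10, 13, 15, 27, 60, 72, 73, 76, 77, 86]
push(35): heap contents = [10, 13, 15, 27, 35, 60, 72, 73, 76, 77, 86]

Answer: 10 13 15 27 35 60 72 73 76 77 86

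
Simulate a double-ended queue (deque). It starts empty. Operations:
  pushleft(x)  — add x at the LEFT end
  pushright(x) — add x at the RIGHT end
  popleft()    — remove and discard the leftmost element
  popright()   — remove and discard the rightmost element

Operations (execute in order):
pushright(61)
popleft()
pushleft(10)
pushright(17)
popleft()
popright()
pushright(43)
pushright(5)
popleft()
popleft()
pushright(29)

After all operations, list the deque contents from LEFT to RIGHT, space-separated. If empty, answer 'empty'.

pushright(61): [61]
popleft(): []
pushleft(10): [10]
pushright(17): [10, 17]
popleft(): [17]
popright(): []
pushright(43): [43]
pushright(5): [43, 5]
popleft(): [5]
popleft(): []
pushright(29): [29]

Answer: 29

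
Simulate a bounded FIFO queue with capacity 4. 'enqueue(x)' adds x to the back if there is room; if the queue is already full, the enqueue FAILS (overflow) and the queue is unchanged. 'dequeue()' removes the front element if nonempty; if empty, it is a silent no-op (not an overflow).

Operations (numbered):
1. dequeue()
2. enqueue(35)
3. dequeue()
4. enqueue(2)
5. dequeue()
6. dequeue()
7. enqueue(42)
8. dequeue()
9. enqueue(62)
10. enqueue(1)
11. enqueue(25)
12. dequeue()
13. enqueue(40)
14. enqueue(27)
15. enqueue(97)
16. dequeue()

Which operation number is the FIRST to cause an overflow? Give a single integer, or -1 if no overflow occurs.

Answer: 15

Derivation:
1. dequeue(): empty, no-op, size=0
2. enqueue(35): size=1
3. dequeue(): size=0
4. enqueue(2): size=1
5. dequeue(): size=0
6. dequeue(): empty, no-op, size=0
7. enqueue(42): size=1
8. dequeue(): size=0
9. enqueue(62): size=1
10. enqueue(1): size=2
11. enqueue(25): size=3
12. dequeue(): size=2
13. enqueue(40): size=3
14. enqueue(27): size=4
15. enqueue(97): size=4=cap → OVERFLOW (fail)
16. dequeue(): size=3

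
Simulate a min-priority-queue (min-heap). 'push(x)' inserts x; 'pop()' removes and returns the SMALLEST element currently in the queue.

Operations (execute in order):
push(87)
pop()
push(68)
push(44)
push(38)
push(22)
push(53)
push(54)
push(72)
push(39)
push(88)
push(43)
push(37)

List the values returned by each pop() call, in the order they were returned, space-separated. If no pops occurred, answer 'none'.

push(87): heap contents = [87]
pop() → 87: heap contents = []
push(68): heap contents = [68]
push(44): heap contents = [44, 68]
push(38): heap contents = [38, 44, 68]
push(22): heap contents = [22, 38, 44, 68]
push(53): heap contents = [22, 38, 44, 53, 68]
push(54): heap contents = [22, 38, 44, 53, 54, 68]
push(72): heap contents = [22, 38, 44, 53, 54, 68, 72]
push(39): heap contents = [22, 38, 39, 44, 53, 54, 68, 72]
push(88): heap contents = [22, 38, 39, 44, 53, 54, 68, 72, 88]
push(43): heap contents = [22, 38, 39, 43, 44, 53, 54, 68, 72, 88]
push(37): heap contents = [22, 37, 38, 39, 43, 44, 53, 54, 68, 72, 88]

Answer: 87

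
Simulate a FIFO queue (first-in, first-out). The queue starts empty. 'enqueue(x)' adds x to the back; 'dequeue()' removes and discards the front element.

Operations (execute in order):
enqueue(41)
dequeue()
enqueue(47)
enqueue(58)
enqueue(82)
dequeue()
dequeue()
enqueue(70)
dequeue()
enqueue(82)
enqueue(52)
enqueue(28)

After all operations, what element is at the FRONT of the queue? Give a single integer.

Answer: 70

Derivation:
enqueue(41): queue = [41]
dequeue(): queue = []
enqueue(47): queue = [47]
enqueue(58): queue = [47, 58]
enqueue(82): queue = [47, 58, 82]
dequeue(): queue = [58, 82]
dequeue(): queue = [82]
enqueue(70): queue = [82, 70]
dequeue(): queue = [70]
enqueue(82): queue = [70, 82]
enqueue(52): queue = [70, 82, 52]
enqueue(28): queue = [70, 82, 52, 28]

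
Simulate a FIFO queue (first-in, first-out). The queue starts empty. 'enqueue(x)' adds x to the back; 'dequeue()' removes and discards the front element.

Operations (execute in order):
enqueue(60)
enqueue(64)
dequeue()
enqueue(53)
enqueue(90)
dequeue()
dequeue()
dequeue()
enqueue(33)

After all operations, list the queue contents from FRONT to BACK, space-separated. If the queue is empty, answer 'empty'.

enqueue(60): [60]
enqueue(64): [60, 64]
dequeue(): [64]
enqueue(53): [64, 53]
enqueue(90): [64, 53, 90]
dequeue(): [53, 90]
dequeue(): [90]
dequeue(): []
enqueue(33): [33]

Answer: 33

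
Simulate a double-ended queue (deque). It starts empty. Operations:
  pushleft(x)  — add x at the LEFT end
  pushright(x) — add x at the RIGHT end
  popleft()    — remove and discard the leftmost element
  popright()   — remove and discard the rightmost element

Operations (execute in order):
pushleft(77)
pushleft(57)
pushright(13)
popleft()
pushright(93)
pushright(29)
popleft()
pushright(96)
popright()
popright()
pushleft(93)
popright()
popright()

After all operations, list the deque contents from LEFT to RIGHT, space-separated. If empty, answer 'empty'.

Answer: 93

Derivation:
pushleft(77): [77]
pushleft(57): [57, 77]
pushright(13): [57, 77, 13]
popleft(): [77, 13]
pushright(93): [77, 13, 93]
pushright(29): [77, 13, 93, 29]
popleft(): [13, 93, 29]
pushright(96): [13, 93, 29, 96]
popright(): [13, 93, 29]
popright(): [13, 93]
pushleft(93): [93, 13, 93]
popright(): [93, 13]
popright(): [93]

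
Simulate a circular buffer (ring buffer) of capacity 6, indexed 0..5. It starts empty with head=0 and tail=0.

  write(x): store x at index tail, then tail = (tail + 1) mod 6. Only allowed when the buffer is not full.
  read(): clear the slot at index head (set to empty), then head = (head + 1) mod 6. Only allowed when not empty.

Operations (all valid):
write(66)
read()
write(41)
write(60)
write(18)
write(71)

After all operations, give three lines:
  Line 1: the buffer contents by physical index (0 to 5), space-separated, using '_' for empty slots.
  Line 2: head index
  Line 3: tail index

write(66): buf=[66 _ _ _ _ _], head=0, tail=1, size=1
read(): buf=[_ _ _ _ _ _], head=1, tail=1, size=0
write(41): buf=[_ 41 _ _ _ _], head=1, tail=2, size=1
write(60): buf=[_ 41 60 _ _ _], head=1, tail=3, size=2
write(18): buf=[_ 41 60 18 _ _], head=1, tail=4, size=3
write(71): buf=[_ 41 60 18 71 _], head=1, tail=5, size=4

Answer: _ 41 60 18 71 _
1
5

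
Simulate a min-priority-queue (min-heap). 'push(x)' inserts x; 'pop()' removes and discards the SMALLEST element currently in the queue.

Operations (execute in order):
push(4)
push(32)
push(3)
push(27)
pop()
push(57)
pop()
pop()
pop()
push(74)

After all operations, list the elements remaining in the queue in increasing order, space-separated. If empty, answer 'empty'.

push(4): heap contents = [4]
push(32): heap contents = [4, 32]
push(3): heap contents = [3, 4, 32]
push(27): heap contents = [3, 4, 27, 32]
pop() → 3: heap contents = [4, 27, 32]
push(57): heap contents = [4, 27, 32, 57]
pop() → 4: heap contents = [27, 32, 57]
pop() → 27: heap contents = [32, 57]
pop() → 32: heap contents = [57]
push(74): heap contents = [57, 74]

Answer: 57 74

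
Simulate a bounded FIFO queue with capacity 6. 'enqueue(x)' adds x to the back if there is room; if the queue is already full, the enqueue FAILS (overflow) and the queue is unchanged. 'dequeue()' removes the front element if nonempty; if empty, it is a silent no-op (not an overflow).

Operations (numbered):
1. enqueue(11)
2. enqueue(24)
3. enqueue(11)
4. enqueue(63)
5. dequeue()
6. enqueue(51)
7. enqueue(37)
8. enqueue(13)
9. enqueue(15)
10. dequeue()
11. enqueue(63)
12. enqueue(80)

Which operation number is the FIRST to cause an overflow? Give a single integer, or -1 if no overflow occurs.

Answer: 9

Derivation:
1. enqueue(11): size=1
2. enqueue(24): size=2
3. enqueue(11): size=3
4. enqueue(63): size=4
5. dequeue(): size=3
6. enqueue(51): size=4
7. enqueue(37): size=5
8. enqueue(13): size=6
9. enqueue(15): size=6=cap → OVERFLOW (fail)
10. dequeue(): size=5
11. enqueue(63): size=6
12. enqueue(80): size=6=cap → OVERFLOW (fail)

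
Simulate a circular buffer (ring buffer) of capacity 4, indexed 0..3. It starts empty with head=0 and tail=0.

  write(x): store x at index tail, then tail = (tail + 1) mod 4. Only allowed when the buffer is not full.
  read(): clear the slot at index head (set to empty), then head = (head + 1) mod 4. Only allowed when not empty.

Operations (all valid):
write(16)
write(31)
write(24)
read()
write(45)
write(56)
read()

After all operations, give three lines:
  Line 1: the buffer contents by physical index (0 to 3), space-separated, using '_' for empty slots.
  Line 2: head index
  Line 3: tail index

Answer: 56 _ 24 45
2
1

Derivation:
write(16): buf=[16 _ _ _], head=0, tail=1, size=1
write(31): buf=[16 31 _ _], head=0, tail=2, size=2
write(24): buf=[16 31 24 _], head=0, tail=3, size=3
read(): buf=[_ 31 24 _], head=1, tail=3, size=2
write(45): buf=[_ 31 24 45], head=1, tail=0, size=3
write(56): buf=[56 31 24 45], head=1, tail=1, size=4
read(): buf=[56 _ 24 45], head=2, tail=1, size=3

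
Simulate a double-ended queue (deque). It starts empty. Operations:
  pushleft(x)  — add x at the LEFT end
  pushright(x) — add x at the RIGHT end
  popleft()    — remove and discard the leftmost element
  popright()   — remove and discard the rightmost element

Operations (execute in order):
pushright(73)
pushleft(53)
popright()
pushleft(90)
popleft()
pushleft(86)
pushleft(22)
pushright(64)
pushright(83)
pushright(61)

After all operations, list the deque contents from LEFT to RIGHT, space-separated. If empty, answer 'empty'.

Answer: 22 86 53 64 83 61

Derivation:
pushright(73): [73]
pushleft(53): [53, 73]
popright(): [53]
pushleft(90): [90, 53]
popleft(): [53]
pushleft(86): [86, 53]
pushleft(22): [22, 86, 53]
pushright(64): [22, 86, 53, 64]
pushright(83): [22, 86, 53, 64, 83]
pushright(61): [22, 86, 53, 64, 83, 61]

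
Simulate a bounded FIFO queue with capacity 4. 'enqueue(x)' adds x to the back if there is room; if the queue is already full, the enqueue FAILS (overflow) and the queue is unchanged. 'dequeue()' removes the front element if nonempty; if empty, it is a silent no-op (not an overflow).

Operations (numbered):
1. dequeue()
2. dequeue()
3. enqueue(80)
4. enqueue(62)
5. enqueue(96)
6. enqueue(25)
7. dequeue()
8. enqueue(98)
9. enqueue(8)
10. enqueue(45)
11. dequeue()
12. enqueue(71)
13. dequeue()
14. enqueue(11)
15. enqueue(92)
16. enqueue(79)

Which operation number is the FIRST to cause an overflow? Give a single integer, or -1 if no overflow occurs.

1. dequeue(): empty, no-op, size=0
2. dequeue(): empty, no-op, size=0
3. enqueue(80): size=1
4. enqueue(62): size=2
5. enqueue(96): size=3
6. enqueue(25): size=4
7. dequeue(): size=3
8. enqueue(98): size=4
9. enqueue(8): size=4=cap → OVERFLOW (fail)
10. enqueue(45): size=4=cap → OVERFLOW (fail)
11. dequeue(): size=3
12. enqueue(71): size=4
13. dequeue(): size=3
14. enqueue(11): size=4
15. enqueue(92): size=4=cap → OVERFLOW (fail)
16. enqueue(79): size=4=cap → OVERFLOW (fail)

Answer: 9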